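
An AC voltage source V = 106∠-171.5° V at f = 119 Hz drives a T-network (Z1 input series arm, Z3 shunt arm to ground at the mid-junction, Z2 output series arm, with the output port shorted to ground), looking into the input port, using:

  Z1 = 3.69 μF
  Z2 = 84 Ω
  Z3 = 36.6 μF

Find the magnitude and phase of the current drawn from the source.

Step 1 — Angular frequency: ω = 2π·f = 2π·119 = 747.7 rad/s.
Step 2 — Component impedances:
  Z1: Z = 1/(jωC) = -j/(ω·C) = 0 - j362.4 Ω
  Z2: Z = R = 84 Ω
  Z3: Z = 1/(jωC) = -j/(ω·C) = 0 - j36.54 Ω
Step 3 — With the output port shorted to ground, the output series arm Z2 runs from the junction to ground; the shunt arm Z3 also runs from the junction to ground. They appear in parallel: Z3 || Z2 = 13.37 - j30.73 Ω.
Step 4 — Series with input arm Z1: Z_in = Z1 + (Z3 || Z2) = 13.37 - j393.2 Ω = 393.4∠-88.1° Ω.
Step 5 — Source phasor: V = 106∠-171.5° V = -104.8 - j15.67 V.
Step 6 — Ohm's law: I = V / Z_total = (-104.8 - j15.67) / (13.37 - j393.2) = 0.03075 - j0.2677 A.
Step 7 — Convert to polar: |I| = 0.2694 A, ∠I = -83.4°.

I = 0.2694∠-83.4° A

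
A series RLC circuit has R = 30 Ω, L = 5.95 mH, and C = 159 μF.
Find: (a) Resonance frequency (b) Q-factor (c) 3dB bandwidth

Step 1 — Resonance: ω₀ = 1/√(LC) = 1/√(0.00595·0.000159) = 1028 rad/s.
Step 2 — f₀ = ω₀/(2π) = 163.6 Hz.
Step 3 — Series Q: Q = ω₀L/R = 1028·0.00595/30 = 0.2039.
Step 4 — Bandwidth: Δω = ω₀/Q = 5042 rad/s; BW = Δω/(2π) = 802.5 Hz.

(a) f₀ = 163.6 Hz  (b) Q = 0.2039  (c) BW = 802.5 Hz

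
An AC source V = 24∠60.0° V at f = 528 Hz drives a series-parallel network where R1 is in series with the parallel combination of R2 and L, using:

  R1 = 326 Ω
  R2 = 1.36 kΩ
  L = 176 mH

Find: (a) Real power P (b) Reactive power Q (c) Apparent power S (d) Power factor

Step 1 — Angular frequency: ω = 2π·f = 2π·528 = 3318 rad/s.
Step 2 — Component impedances:
  R1: Z = R = 326 Ω
  R2: Z = R = 1360 Ω
  L: Z = jωL = j·3318·0.176 = 0 + j583.9 Ω
Step 3 — Parallel branch: R2 || L = 1/(1/R2 + 1/L) = 211.7 + j493 Ω.
Step 4 — Series with R1: Z_total = R1 + (R2 || L) = 537.7 + j493 Ω = 729.5∠42.5° Ω.
Step 5 — Source phasor: V = 24∠60.0° V = 12 + j20.78 V.
Step 6 — Current: I = V / Z = 0.03138 + j0.009883 A = 0.0329∠17.5° A.
Step 7 — Complex power: S = V·I* = 0.582 + j0.5336 VA.
Step 8 — Real power: P = Re(S) = 0.582 W.
Step 9 — Reactive power: Q = Im(S) = 0.5336 VAR.
Step 10 — Apparent power: |S| = 0.7896 VA.
Step 11 — Power factor: PF = P/|S| = 0.737 (lagging).

(a) P = 0.582 W  (b) Q = 0.5336 VAR  (c) S = 0.7896 VA  (d) PF = 0.737 (lagging)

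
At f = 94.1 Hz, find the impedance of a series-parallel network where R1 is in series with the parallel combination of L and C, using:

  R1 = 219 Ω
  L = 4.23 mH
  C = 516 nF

Step 1 — Angular frequency: ω = 2π·f = 2π·94.1 = 591.2 rad/s.
Step 2 — Component impedances:
  R1: Z = R = 219 Ω
  L: Z = jωL = j·591.2·0.00423 = 0 + j2.501 Ω
  C: Z = 1/(jωC) = -j/(ω·C) = 0 - j3278 Ω
Step 3 — Parallel branch: L || C = 1/(1/L + 1/C) = 0 + j2.503 Ω.
Step 4 — Series with R1: Z_total = R1 + (L || C) = 219 + j2.503 Ω = 219∠0.7° Ω.

Z = 219 + j2.503 Ω = 219∠0.7° Ω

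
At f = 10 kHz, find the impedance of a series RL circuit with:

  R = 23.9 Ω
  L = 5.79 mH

Step 1 — Angular frequency: ω = 2π·f = 2π·1e+04 = 6.283e+04 rad/s.
Step 2 — Component impedances:
  R: Z = R = 23.9 Ω
  L: Z = jωL = j·6.283e+04·0.00579 = 0 + j363.8 Ω
Step 3 — Series combination: Z_total = R + L = 23.9 + j363.8 Ω = 364.6∠86.2° Ω.

Z = 23.9 + j363.8 Ω = 364.6∠86.2° Ω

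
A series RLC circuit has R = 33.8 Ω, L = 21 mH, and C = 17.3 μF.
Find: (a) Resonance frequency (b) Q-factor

Step 1 — Resonance condition Im(Z)=0 gives ω₀ = 1/√(LC).
Step 2 — ω₀ = 1/√(0.021·1.73e-05) = 1659 rad/s.
Step 3 — f₀ = ω₀/(2π) = 264.1 Hz.
Step 4 — Series Q: Q = ω₀L/R = 1659·0.021/33.8 = 1.031.

(a) f₀ = 264.1 Hz  (b) Q = 1.031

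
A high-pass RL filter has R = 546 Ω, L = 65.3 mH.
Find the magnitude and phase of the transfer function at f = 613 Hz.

Step 1 — Angular frequency: ω = 2π·613 = 3852 rad/s.
Step 2 — Transfer function: H(jω) = jωL/(R + jωL).
Step 3 — Numerator jωL = j·251.5; denominator R + jωL = 546 + j251.5.
Step 4 — H = 0.175 + j0.38.
Step 5 — Magnitude: |H| = 0.4184 (-7.6 dB); phase: φ = 65.3°.

|H| = 0.4184 (-7.6 dB), φ = 65.3°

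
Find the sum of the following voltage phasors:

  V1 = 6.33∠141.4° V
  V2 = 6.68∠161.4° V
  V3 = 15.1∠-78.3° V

Step 1 — Convert each phasor to rectangular form:
  V1 = 6.33·(cos(141.4°) + j·sin(141.4°)) = -4.947 + j3.949 V
  V2 = 6.68·(cos(161.4°) + j·sin(161.4°)) = -6.331 + j2.131 V
  V3 = 15.1·(cos(-78.3°) + j·sin(-78.3°)) = 3.062 - j14.79 V
Step 2 — Sum components: V_total = -8.216 - j8.706 V.
Step 3 — Convert to polar: |V_total| = 11.97 V, ∠V_total = -133.3°.

V_total = 11.97∠-133.3° V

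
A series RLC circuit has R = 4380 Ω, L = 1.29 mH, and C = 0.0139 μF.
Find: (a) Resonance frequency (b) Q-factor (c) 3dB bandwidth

Step 1 — Resonance: ω₀ = 1/√(LC) = 1/√(0.00129·1.39e-08) = 2.362e+05 rad/s.
Step 2 — f₀ = ω₀/(2π) = 3.759e+04 Hz.
Step 3 — Series Q: Q = ω₀L/R = 2.362e+05·0.00129/4380 = 0.06955.
Step 4 — Bandwidth: Δω = ω₀/Q = 3.395e+06 rad/s; BW = Δω/(2π) = 5.404e+05 Hz.

(a) f₀ = 3.759e+04 Hz  (b) Q = 0.06955  (c) BW = 5.404e+05 Hz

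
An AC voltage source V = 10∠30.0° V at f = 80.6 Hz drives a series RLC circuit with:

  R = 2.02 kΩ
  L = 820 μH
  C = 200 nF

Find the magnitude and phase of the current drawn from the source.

Step 1 — Angular frequency: ω = 2π·f = 2π·80.6 = 506.4 rad/s.
Step 2 — Component impedances:
  R: Z = R = 2020 Ω
  L: Z = jωL = j·506.4·0.00082 = 0 + j0.4153 Ω
  C: Z = 1/(jωC) = -j/(ω·C) = 0 - j9873 Ω
Step 3 — Series combination: Z_total = R + L + C = 2020 - j9873 Ω = 1.008e+04∠-78.4° Ω.
Step 4 — Source phasor: V = 10∠30.0° V = 8.66 + j5 V.
Step 5 — Ohm's law: I = V / Z_total = (8.66 + j5) / (2020 - j9873) = -0.0003138 + j0.0009414 A.
Step 6 — Convert to polar: |I| = 0.0009923 A, ∠I = 108.4°.

I = 0.0009923∠108.4° A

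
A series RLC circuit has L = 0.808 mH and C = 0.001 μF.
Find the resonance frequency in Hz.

Step 1 — Resonance condition Im(Z)=0 gives ω₀ = 1/√(LC).
Step 2 — ω₀ = 1/√(0.000808·1e-09) = 1.112e+06 rad/s.
Step 3 — f₀ = ω₀/(2π) = 1.771e+05 Hz.

f₀ = 1.771e+05 Hz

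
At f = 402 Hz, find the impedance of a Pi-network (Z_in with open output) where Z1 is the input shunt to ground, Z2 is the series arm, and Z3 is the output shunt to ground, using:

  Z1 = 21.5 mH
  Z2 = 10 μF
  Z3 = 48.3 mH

Step 1 — Angular frequency: ω = 2π·f = 2π·402 = 2526 rad/s.
Step 2 — Component impedances:
  Z1: Z = jωL = j·2526·0.0215 = 0 + j54.31 Ω
  Z2: Z = 1/(jωC) = -j/(ω·C) = 0 - j39.59 Ω
  Z3: Z = jωL = j·2526·0.0483 = 0 + j122 Ω
Step 3 — With open output, the series arm Z2 and the output shunt Z3 appear in series to ground: Z2 + Z3 = 0 + j82.41 Ω.
Step 4 — Parallel with input shunt Z1: Z_in = Z1 || (Z2 + Z3) = 0 + j32.73 Ω = 32.73∠90.0° Ω.

Z = 0 + j32.73 Ω = 32.73∠90.0° Ω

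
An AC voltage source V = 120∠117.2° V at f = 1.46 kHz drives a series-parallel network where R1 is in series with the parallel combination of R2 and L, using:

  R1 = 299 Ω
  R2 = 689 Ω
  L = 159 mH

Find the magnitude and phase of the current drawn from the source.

Step 1 — Angular frequency: ω = 2π·f = 2π·1460 = 9173 rad/s.
Step 2 — Component impedances:
  R1: Z = R = 299 Ω
  R2: Z = R = 689 Ω
  L: Z = jωL = j·9173·0.159 = 0 + j1459 Ω
Step 3 — Parallel branch: R2 || L = 1/(1/R2 + 1/L) = 563.3 + j266.1 Ω.
Step 4 — Series with R1: Z_total = R1 + (R2 || L) = 862.3 + j266.1 Ω = 902.4∠17.1° Ω.
Step 5 — Source phasor: V = 120∠117.2° V = -54.85 + j106.7 V.
Step 6 — Ohm's law: I = V / Z_total = (-54.85 + j106.7) / (862.3 + j266.1) = -0.02321 + j0.1309 A.
Step 7 — Convert to polar: |I| = 0.133 A, ∠I = 100.1°.

I = 0.133∠100.1° A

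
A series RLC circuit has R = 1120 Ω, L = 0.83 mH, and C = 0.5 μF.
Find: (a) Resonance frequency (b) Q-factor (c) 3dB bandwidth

Step 1 — Resonance: ω₀ = 1/√(LC) = 1/√(0.00083·5e-07) = 4.909e+04 rad/s.
Step 2 — f₀ = ω₀/(2π) = 7813 Hz.
Step 3 — Series Q: Q = ω₀L/R = 4.909e+04·0.00083/1120 = 0.03638.
Step 4 — Bandwidth: Δω = ω₀/Q = 1.349e+06 rad/s; BW = Δω/(2π) = 2.148e+05 Hz.

(a) f₀ = 7813 Hz  (b) Q = 0.03638  (c) BW = 2.148e+05 Hz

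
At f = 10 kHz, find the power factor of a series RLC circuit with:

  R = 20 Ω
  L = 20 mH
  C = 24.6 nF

Step 1 — Angular frequency: ω = 2π·f = 2π·1e+04 = 6.283e+04 rad/s.
Step 2 — Component impedances:
  R: Z = R = 20 Ω
  L: Z = jωL = j·6.283e+04·0.02 = 0 + j1257 Ω
  C: Z = 1/(jωC) = -j/(ω·C) = 0 - j647 Ω
Step 3 — Series combination: Z_total = R + L + C = 20 + j609.7 Ω = 610∠88.1° Ω.
Step 4 — Power factor: PF = cos(φ) = Re(Z)/|Z| = 20/610 = 0.03279.
Step 5 — Type: Im(Z) = 609.7 ⇒ lagging (phase φ = 88.1°).

PF = 0.03279 (lagging, φ = 88.1°)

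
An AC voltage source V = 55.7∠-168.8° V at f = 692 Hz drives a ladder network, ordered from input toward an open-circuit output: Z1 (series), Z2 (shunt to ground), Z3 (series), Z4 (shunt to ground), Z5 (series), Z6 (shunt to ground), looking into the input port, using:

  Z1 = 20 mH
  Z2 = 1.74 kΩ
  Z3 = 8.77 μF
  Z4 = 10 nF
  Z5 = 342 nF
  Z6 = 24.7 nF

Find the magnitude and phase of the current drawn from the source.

Step 1 — Angular frequency: ω = 2π·f = 2π·692 = 4348 rad/s.
Step 2 — Component impedances:
  Z1: Z = jωL = j·4348·0.02 = 0 + j86.96 Ω
  Z2: Z = R = 1740 Ω
  Z3: Z = 1/(jωC) = -j/(ω·C) = 0 - j26.22 Ω
  Z4: Z = 1/(jωC) = -j/(ω·C) = 0 - j2.3e+04 Ω
  Z5: Z = 1/(jωC) = -j/(ω·C) = 0 - j672.5 Ω
  Z6: Z = 1/(jωC) = -j/(ω·C) = 0 - j9311 Ω
Step 3 — Ladder network (open output): work backward from the far end, alternating series and parallel combinations. Z_in = 1638 - j321 Ω = 1670∠-11.1° Ω.
Step 4 — Source phasor: V = 55.7∠-168.8° V = -54.64 - j10.82 V.
Step 5 — Ohm's law: I = V / Z_total = (-54.64 - j10.82) / (1638 - j321) = -0.03087 - j0.01265 A.
Step 6 — Convert to polar: |I| = 0.03336 A, ∠I = -157.7°.

I = 0.03336∠-157.7° A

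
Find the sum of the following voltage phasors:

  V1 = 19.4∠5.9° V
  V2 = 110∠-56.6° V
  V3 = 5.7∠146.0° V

Step 1 — Convert each phasor to rectangular form:
  V1 = 19.4·(cos(5.9°) + j·sin(5.9°)) = 19.3 + j1.994 V
  V2 = 110·(cos(-56.6°) + j·sin(-56.6°)) = 60.55 - j91.83 V
  V3 = 5.7·(cos(146.0°) + j·sin(146.0°)) = -4.726 + j3.187 V
Step 2 — Sum components: V_total = 75.12 - j86.65 V.
Step 3 — Convert to polar: |V_total| = 114.7 V, ∠V_total = -49.1°.

V_total = 114.7∠-49.1° V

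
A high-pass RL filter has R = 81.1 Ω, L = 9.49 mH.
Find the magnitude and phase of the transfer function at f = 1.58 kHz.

Step 1 — Angular frequency: ω = 2π·1580 = 9927 rad/s.
Step 2 — Transfer function: H(jω) = jωL/(R + jωL).
Step 3 — Numerator jωL = j·94.21; denominator R + jωL = 81.1 + j94.21.
Step 4 — H = 0.5744 + j0.4944.
Step 5 — Magnitude: |H| = 0.7579 (-2.4 dB); phase: φ = 40.7°.

|H| = 0.7579 (-2.4 dB), φ = 40.7°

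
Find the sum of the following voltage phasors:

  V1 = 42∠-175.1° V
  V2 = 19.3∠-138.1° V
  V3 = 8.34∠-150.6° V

Step 1 — Convert each phasor to rectangular form:
  V1 = 42·(cos(-175.1°) + j·sin(-175.1°)) = -41.85 - j3.588 V
  V2 = 19.3·(cos(-138.1°) + j·sin(-138.1°)) = -14.37 - j12.89 V
  V3 = 8.34·(cos(-150.6°) + j·sin(-150.6°)) = -7.266 - j4.094 V
Step 2 — Sum components: V_total = -63.48 - j20.57 V.
Step 3 — Convert to polar: |V_total| = 66.73 V, ∠V_total = -162.0°.

V_total = 66.73∠-162.0° V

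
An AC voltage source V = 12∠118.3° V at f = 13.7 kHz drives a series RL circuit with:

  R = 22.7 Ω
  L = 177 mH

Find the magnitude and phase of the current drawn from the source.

Step 1 — Angular frequency: ω = 2π·f = 2π·1.37e+04 = 8.608e+04 rad/s.
Step 2 — Component impedances:
  R: Z = R = 22.7 Ω
  L: Z = jωL = j·8.608e+04·0.177 = 0 + j1.524e+04 Ω
Step 3 — Series combination: Z_total = R + L = 22.7 + j1.524e+04 Ω = 1.524e+04∠89.9° Ω.
Step 4 — Source phasor: V = 12∠118.3° V = -5.689 + j10.57 V.
Step 5 — Ohm's law: I = V / Z_total = (-5.689 + j10.57) / (22.7 + j1.524e+04) = 0.0006929 + j0.0003744 A.
Step 6 — Convert to polar: |I| = 0.0007876 A, ∠I = 28.4°.

I = 0.0007876∠28.4° A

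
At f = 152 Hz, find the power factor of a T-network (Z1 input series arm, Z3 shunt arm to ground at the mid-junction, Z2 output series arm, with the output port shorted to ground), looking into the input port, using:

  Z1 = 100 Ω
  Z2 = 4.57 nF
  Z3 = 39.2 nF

Step 1 — Angular frequency: ω = 2π·f = 2π·152 = 955 rad/s.
Step 2 — Component impedances:
  Z1: Z = R = 100 Ω
  Z2: Z = 1/(jωC) = -j/(ω·C) = 0 - j2.291e+05 Ω
  Z3: Z = 1/(jωC) = -j/(ω·C) = 0 - j2.671e+04 Ω
Step 3 — With the output port shorted to ground, the output series arm Z2 runs from the junction to ground; the shunt arm Z3 also runs from the junction to ground. They appear in parallel: Z3 || Z2 = 0 - j2.392e+04 Ω.
Step 4 — Series with input arm Z1: Z_in = Z1 + (Z3 || Z2) = 100 - j2.392e+04 Ω = 2.392e+04∠-89.8° Ω.
Step 5 — Power factor: PF = cos(φ) = Re(Z)/|Z| = 100/23922 = 0.00418.
Step 6 — Type: Im(Z) = -2.392e+04 ⇒ leading (phase φ = -89.8°).

PF = 0.00418 (leading, φ = -89.8°)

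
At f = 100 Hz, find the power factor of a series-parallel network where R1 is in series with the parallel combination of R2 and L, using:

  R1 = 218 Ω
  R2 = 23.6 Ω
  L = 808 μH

Step 1 — Angular frequency: ω = 2π·f = 2π·100 = 628.3 rad/s.
Step 2 — Component impedances:
  R1: Z = R = 218 Ω
  R2: Z = R = 23.6 Ω
  L: Z = jωL = j·628.3·0.000808 = 0 + j0.5077 Ω
Step 3 — Parallel branch: R2 || L = 1/(1/R2 + 1/L) = 0.01092 + j0.5074 Ω.
Step 4 — Series with R1: Z_total = R1 + (R2 || L) = 218 + j0.5074 Ω = 218∠0.1° Ω.
Step 5 — Power factor: PF = cos(φ) = Re(Z)/|Z| = 218/218 = 1.
Step 6 — Type: Im(Z) = 0.5074 ⇒ lagging (phase φ = 0.1°).

PF = 1 (lagging, φ = 0.1°)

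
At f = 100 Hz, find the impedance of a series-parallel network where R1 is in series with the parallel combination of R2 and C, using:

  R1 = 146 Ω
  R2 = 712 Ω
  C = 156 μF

Step 1 — Angular frequency: ω = 2π·f = 2π·100 = 628.3 rad/s.
Step 2 — Component impedances:
  R1: Z = R = 146 Ω
  R2: Z = R = 712 Ω
  C: Z = 1/(jωC) = -j/(ω·C) = 0 - j10.2 Ω
Step 3 — Parallel branch: R2 || C = 1/(1/R2 + 1/C) = 0.1462 - j10.2 Ω.
Step 4 — Series with R1: Z_total = R1 + (R2 || C) = 146.1 - j10.2 Ω = 146.5∠-4.0° Ω.

Z = 146.1 - j10.2 Ω = 146.5∠-4.0° Ω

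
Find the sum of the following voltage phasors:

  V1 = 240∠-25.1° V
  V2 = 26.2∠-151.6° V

Step 1 — Convert each phasor to rectangular form:
  V1 = 240·(cos(-25.1°) + j·sin(-25.1°)) = 217.3 - j101.8 V
  V2 = 26.2·(cos(-151.6°) + j·sin(-151.6°)) = -23.05 - j12.46 V
Step 2 — Sum components: V_total = 194.3 - j114.3 V.
Step 3 — Convert to polar: |V_total| = 225.4 V, ∠V_total = -30.5°.

V_total = 225.4∠-30.5° V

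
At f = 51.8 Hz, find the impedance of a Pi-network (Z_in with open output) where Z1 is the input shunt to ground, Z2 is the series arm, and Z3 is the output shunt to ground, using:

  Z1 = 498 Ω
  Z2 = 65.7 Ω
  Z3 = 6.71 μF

Step 1 — Angular frequency: ω = 2π·f = 2π·51.8 = 325.5 rad/s.
Step 2 — Component impedances:
  Z1: Z = R = 498 Ω
  Z2: Z = R = 65.7 Ω
  Z3: Z = 1/(jωC) = -j/(ω·C) = 0 - j457.9 Ω
Step 3 — With open output, the series arm Z2 and the output shunt Z3 appear in series to ground: Z2 + Z3 = 65.7 - j457.9 Ω.
Step 4 — Parallel with input shunt Z1: Z_in = Z1 || (Z2 + Z3) = 232.9 - j215.3 Ω = 317.2∠-42.7° Ω.

Z = 232.9 - j215.3 Ω = 317.2∠-42.7° Ω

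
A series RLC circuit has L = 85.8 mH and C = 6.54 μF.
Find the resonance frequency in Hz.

Step 1 — Resonance condition Im(Z)=0 gives ω₀ = 1/√(LC).
Step 2 — ω₀ = 1/√(0.0858·6.54e-06) = 1335 rad/s.
Step 3 — f₀ = ω₀/(2π) = 212.5 Hz.

f₀ = 212.5 Hz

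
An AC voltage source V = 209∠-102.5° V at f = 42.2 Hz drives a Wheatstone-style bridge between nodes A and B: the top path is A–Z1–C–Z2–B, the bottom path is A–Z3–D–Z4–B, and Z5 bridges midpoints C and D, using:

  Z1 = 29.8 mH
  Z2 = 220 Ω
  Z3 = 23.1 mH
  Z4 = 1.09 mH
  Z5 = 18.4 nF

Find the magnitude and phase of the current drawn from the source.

Step 1 — Angular frequency: ω = 2π·f = 2π·42.2 = 265.2 rad/s.
Step 2 — Component impedances:
  Z1: Z = jωL = j·265.2·0.0298 = 0 + j7.901 Ω
  Z2: Z = R = 220 Ω
  Z3: Z = jωL = j·265.2·0.0231 = 0 + j6.125 Ω
  Z4: Z = jωL = j·265.2·0.00109 = 0 + j0.289 Ω
  Z5: Z = 1/(jωC) = -j/(ω·C) = 0 - j2.05e+05 Ω
Step 3 — Bridge requires nodal analysis (the Z5 bridge couples midpoints C and D, so the two paths cannot be reduced to a simple series/parallel combination). Setting node B to ground and injecting 1 A at node A, the 3-node admittance system at A, C, D solves to V_A = Z_AB = 0.1862 + j6.402 Ω = 6.405∠88.3° Ω.
Step 4 — Source phasor: V = 209∠-102.5° V = -45.24 - j204 V.
Step 5 — Ohm's law: I = V / Z_total = (-45.24 - j204) / (0.1862 + j6.402) = -32.05 + j6.134 A.
Step 6 — Convert to polar: |I| = 32.63 A, ∠I = 169.2°.

I = 32.63∠169.2° A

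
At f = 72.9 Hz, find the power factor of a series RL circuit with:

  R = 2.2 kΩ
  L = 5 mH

Step 1 — Angular frequency: ω = 2π·f = 2π·72.9 = 458 rad/s.
Step 2 — Component impedances:
  R: Z = R = 2200 Ω
  L: Z = jωL = j·458·0.005 = 0 + j2.29 Ω
Step 3 — Series combination: Z_total = R + L = 2200 + j2.29 Ω = 2200∠0.1° Ω.
Step 4 — Power factor: PF = cos(φ) = Re(Z)/|Z| = 2200/2200 = 1.
Step 5 — Type: Im(Z) = 2.29 ⇒ lagging (phase φ = 0.1°).

PF = 1 (lagging, φ = 0.1°)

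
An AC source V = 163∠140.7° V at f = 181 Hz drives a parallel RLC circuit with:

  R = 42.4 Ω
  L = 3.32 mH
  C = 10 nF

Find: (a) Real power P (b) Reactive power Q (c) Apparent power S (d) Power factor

Step 1 — Angular frequency: ω = 2π·f = 2π·181 = 1137 rad/s.
Step 2 — Component impedances:
  R: Z = R = 42.4 Ω
  L: Z = jωL = j·1137·0.00332 = 0 + j3.776 Ω
  C: Z = 1/(jωC) = -j/(ω·C) = 0 - j8.793e+04 Ω
Step 3 — Parallel combination: 1/Z_total = 1/R + 1/L + 1/C; Z_total = 0.3336 + j3.746 Ω = 3.761∠84.9° Ω.
Step 4 — Source phasor: V = 163∠140.7° V = -126.1 + j103.2 V.
Step 5 — Current: I = V / Z = 24.37 + j35.84 A = 43.34∠55.8° A.
Step 6 — Complex power: S = V·I* = 626.6 + j7037 VA.
Step 7 — Real power: P = Re(S) = 626.6 W.
Step 8 — Reactive power: Q = Im(S) = 7037 VAR.
Step 9 — Apparent power: |S| = 7064 VA.
Step 10 — Power factor: PF = P/|S| = 0.0887 (lagging).

(a) P = 626.6 W  (b) Q = 7037 VAR  (c) S = 7064 VA  (d) PF = 0.0887 (lagging)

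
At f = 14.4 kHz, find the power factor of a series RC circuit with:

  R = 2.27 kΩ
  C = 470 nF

Step 1 — Angular frequency: ω = 2π·f = 2π·1.44e+04 = 9.048e+04 rad/s.
Step 2 — Component impedances:
  R: Z = R = 2270 Ω
  C: Z = 1/(jωC) = -j/(ω·C) = 0 - j23.52 Ω
Step 3 — Series combination: Z_total = R + C = 2270 - j23.52 Ω = 2270∠-0.6° Ω.
Step 4 — Power factor: PF = cos(φ) = Re(Z)/|Z| = 2270/2270.12 = 0.9999.
Step 5 — Type: Im(Z) = -23.52 ⇒ leading (phase φ = -0.6°).

PF = 0.9999 (leading, φ = -0.6°)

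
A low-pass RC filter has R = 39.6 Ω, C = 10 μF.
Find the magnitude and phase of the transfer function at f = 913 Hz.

Step 1 — Angular frequency: ω = 2π·913 = 5737 rad/s.
Step 2 — Transfer function: H(jω) = 1/(1 + jωRC).
Step 3 — Denominator: 1 + jωRC = 1 + j·5737·39.6·1e-05 = 1 + j2.272.
Step 4 — H = 0.1623 - j0.3687.
Step 5 — Magnitude: |H| = 0.4029 (-7.9 dB); phase: φ = -66.2°.

|H| = 0.4029 (-7.9 dB), φ = -66.2°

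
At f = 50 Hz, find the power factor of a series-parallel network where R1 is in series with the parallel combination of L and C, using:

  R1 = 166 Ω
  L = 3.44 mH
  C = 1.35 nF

Step 1 — Angular frequency: ω = 2π·f = 2π·50 = 314.2 rad/s.
Step 2 — Component impedances:
  R1: Z = R = 166 Ω
  L: Z = jωL = j·314.2·0.00344 = 0 + j1.081 Ω
  C: Z = 1/(jωC) = -j/(ω·C) = 0 - j2.358e+06 Ω
Step 3 — Parallel branch: L || C = 1/(1/L + 1/C) = 0 + j1.081 Ω.
Step 4 — Series with R1: Z_total = R1 + (L || C) = 166 + j1.081 Ω = 166∠0.4° Ω.
Step 5 — Power factor: PF = cos(φ) = Re(Z)/|Z| = 166/166 = 1.
Step 6 — Type: Im(Z) = 1.081 ⇒ lagging (phase φ = 0.4°).

PF = 1 (lagging, φ = 0.4°)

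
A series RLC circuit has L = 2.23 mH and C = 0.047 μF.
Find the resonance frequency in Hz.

Step 1 — Resonance condition Im(Z)=0 gives ω₀ = 1/√(LC).
Step 2 — ω₀ = 1/√(0.00223·4.7e-08) = 9.768e+04 rad/s.
Step 3 — f₀ = ω₀/(2π) = 1.555e+04 Hz.

f₀ = 1.555e+04 Hz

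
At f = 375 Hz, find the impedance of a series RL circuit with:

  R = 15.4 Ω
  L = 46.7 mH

Step 1 — Angular frequency: ω = 2π·f = 2π·375 = 2356 rad/s.
Step 2 — Component impedances:
  R: Z = R = 15.4 Ω
  L: Z = jωL = j·2356·0.0467 = 0 + j110 Ω
Step 3 — Series combination: Z_total = R + L = 15.4 + j110 Ω = 111.1∠82.0° Ω.

Z = 15.4 + j110 Ω = 111.1∠82.0° Ω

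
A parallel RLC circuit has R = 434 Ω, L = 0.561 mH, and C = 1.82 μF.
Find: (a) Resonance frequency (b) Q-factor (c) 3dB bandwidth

Step 1 — Resonance: ω₀ = 1/√(LC) = 1/√(0.000561·1.82e-06) = 3.13e+04 rad/s.
Step 2 — f₀ = ω₀/(2π) = 4981 Hz.
Step 3 — Parallel Q: Q = R/(ω₀L) = 434/(3.13e+04·0.000561) = 24.72.
Step 4 — Bandwidth: Δω = ω₀/Q = 1266 rad/s; BW = Δω/(2π) = 201.5 Hz.

(a) f₀ = 4981 Hz  (b) Q = 24.72  (c) BW = 201.5 Hz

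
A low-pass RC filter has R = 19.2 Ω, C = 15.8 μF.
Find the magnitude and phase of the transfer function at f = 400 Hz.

Step 1 — Angular frequency: ω = 2π·400 = 2513 rad/s.
Step 2 — Transfer function: H(jω) = 1/(1 + jωRC).
Step 3 — Denominator: 1 + jωRC = 1 + j·2513·19.2·1.58e-05 = 1 + j0.7624.
Step 4 — H = 0.6324 - j0.4822.
Step 5 — Magnitude: |H| = 0.7952 (-2.0 dB); phase: φ = -37.3°.

|H| = 0.7952 (-2.0 dB), φ = -37.3°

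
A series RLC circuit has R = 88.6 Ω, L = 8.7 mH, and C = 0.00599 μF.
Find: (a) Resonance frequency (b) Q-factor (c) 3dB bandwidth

Step 1 — Resonance: ω₀ = 1/√(LC) = 1/√(0.0087·5.99e-09) = 1.385e+05 rad/s.
Step 2 — f₀ = ω₀/(2π) = 2.205e+04 Hz.
Step 3 — Series Q: Q = ω₀L/R = 1.385e+05·0.0087/88.6 = 13.6.
Step 4 — Bandwidth: Δω = ω₀/Q = 1.018e+04 rad/s; BW = Δω/(2π) = 1621 Hz.

(a) f₀ = 2.205e+04 Hz  (b) Q = 13.6  (c) BW = 1621 Hz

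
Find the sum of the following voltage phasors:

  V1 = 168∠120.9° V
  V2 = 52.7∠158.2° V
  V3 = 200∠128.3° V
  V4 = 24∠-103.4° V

Step 1 — Convert each phasor to rectangular form:
  V1 = 168·(cos(120.9°) + j·sin(120.9°)) = -86.27 + j144.2 V
  V2 = 52.7·(cos(158.2°) + j·sin(158.2°)) = -48.93 + j19.57 V
  V3 = 200·(cos(128.3°) + j·sin(128.3°)) = -124 + j157 V
  V4 = 24·(cos(-103.4°) + j·sin(-103.4°)) = -5.562 - j23.35 V
Step 2 — Sum components: V_total = -264.7 + j297.3 V.
Step 3 — Convert to polar: |V_total| = 398.1 V, ∠V_total = 131.7°.

V_total = 398.1∠131.7° V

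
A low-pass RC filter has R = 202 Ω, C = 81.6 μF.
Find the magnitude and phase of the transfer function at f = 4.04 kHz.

Step 1 — Angular frequency: ω = 2π·4040 = 2.538e+04 rad/s.
Step 2 — Transfer function: H(jω) = 1/(1 + jωRC).
Step 3 — Denominator: 1 + jωRC = 1 + j·2.538e+04·202·8.16e-05 = 1 + j418.4.
Step 4 — H = 5.712e-06 - j0.00239.
Step 5 — Magnitude: |H| = 0.00239 (-52.4 dB); phase: φ = -89.9°.

|H| = 0.00239 (-52.4 dB), φ = -89.9°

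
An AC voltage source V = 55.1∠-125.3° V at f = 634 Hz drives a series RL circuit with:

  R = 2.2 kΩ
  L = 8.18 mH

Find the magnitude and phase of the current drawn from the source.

Step 1 — Angular frequency: ω = 2π·f = 2π·634 = 3984 rad/s.
Step 2 — Component impedances:
  R: Z = R = 2200 Ω
  L: Z = jωL = j·3984·0.00818 = 0 + j32.59 Ω
Step 3 — Series combination: Z_total = R + L = 2200 + j32.59 Ω = 2200∠0.8° Ω.
Step 4 — Source phasor: V = 55.1∠-125.3° V = -31.84 - j44.97 V.
Step 5 — Ohm's law: I = V / Z_total = (-31.84 - j44.97) / (2200 + j32.59) = -0.01477 - j0.02022 A.
Step 6 — Convert to polar: |I| = 0.02504 A, ∠I = -126.1°.

I = 0.02504∠-126.1° A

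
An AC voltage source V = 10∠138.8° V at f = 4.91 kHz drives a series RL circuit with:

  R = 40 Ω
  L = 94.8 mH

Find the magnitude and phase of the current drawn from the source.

Step 1 — Angular frequency: ω = 2π·f = 2π·4910 = 3.085e+04 rad/s.
Step 2 — Component impedances:
  R: Z = R = 40 Ω
  L: Z = jωL = j·3.085e+04·0.0948 = 0 + j2925 Ω
Step 3 — Series combination: Z_total = R + L = 40 + j2925 Ω = 2925∠89.2° Ω.
Step 4 — Source phasor: V = 10∠138.8° V = -7.524 + j6.587 V.
Step 5 — Ohm's law: I = V / Z_total = (-7.524 + j6.587) / (40 + j2925) = 0.002217 + j0.002603 A.
Step 6 — Convert to polar: |I| = 0.003419 A, ∠I = 49.6°.

I = 0.003419∠49.6° A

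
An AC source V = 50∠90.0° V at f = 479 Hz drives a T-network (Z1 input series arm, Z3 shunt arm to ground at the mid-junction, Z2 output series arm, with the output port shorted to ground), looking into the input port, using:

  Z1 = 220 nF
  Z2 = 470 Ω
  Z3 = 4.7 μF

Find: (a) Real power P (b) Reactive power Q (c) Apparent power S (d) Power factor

Step 1 — Angular frequency: ω = 2π·f = 2π·479 = 3010 rad/s.
Step 2 — Component impedances:
  Z1: Z = 1/(jωC) = -j/(ω·C) = 0 - j1510 Ω
  Z2: Z = R = 470 Ω
  Z3: Z = 1/(jωC) = -j/(ω·C) = 0 - j70.69 Ω
Step 3 — With the output port shorted to ground, the output series arm Z2 runs from the junction to ground; the shunt arm Z3 also runs from the junction to ground. They appear in parallel: Z3 || Z2 = 10.4 - j69.13 Ω.
Step 4 — Series with input arm Z1: Z_in = Z1 + (Z3 || Z2) = 10.4 - j1579 Ω = 1579∠-89.6° Ω.
Step 5 — Source phasor: V = 50∠90.0° V = 0 + j50 V.
Step 6 — Current: I = V / Z = -0.03166 + j0.0002084 A = 0.03166∠179.6° A.
Step 7 — Complex power: S = V·I* = 0.01042 - j1.583 VA.
Step 8 — Real power: P = Re(S) = 0.01042 W.
Step 9 — Reactive power: Q = Im(S) = -1.583 VAR.
Step 10 — Apparent power: |S| = 1.583 VA.
Step 11 — Power factor: PF = P/|S| = 0.006583 (leading).

(a) P = 0.01042 W  (b) Q = -1.583 VAR  (c) S = 1.583 VA  (d) PF = 0.006583 (leading)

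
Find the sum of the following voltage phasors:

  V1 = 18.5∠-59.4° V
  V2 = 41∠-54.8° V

Step 1 — Convert each phasor to rectangular form:
  V1 = 18.5·(cos(-59.4°) + j·sin(-59.4°)) = 9.417 - j15.92 V
  V2 = 41·(cos(-54.8°) + j·sin(-54.8°)) = 23.63 - j33.5 V
Step 2 — Sum components: V_total = 33.05 - j49.43 V.
Step 3 — Convert to polar: |V_total| = 59.46 V, ∠V_total = -56.2°.

V_total = 59.46∠-56.2° V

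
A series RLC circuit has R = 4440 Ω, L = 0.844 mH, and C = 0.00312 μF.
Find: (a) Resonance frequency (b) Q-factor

Step 1 — Resonance condition Im(Z)=0 gives ω₀ = 1/√(LC).
Step 2 — ω₀ = 1/√(0.000844·3.12e-09) = 6.162e+05 rad/s.
Step 3 — f₀ = ω₀/(2π) = 9.808e+04 Hz.
Step 4 — Series Q: Q = ω₀L/R = 6.162e+05·0.000844/4440 = 0.1171.

(a) f₀ = 9.808e+04 Hz  (b) Q = 0.1171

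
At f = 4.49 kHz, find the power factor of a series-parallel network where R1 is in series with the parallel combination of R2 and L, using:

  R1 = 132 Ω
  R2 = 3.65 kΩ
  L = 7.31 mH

Step 1 — Angular frequency: ω = 2π·f = 2π·4490 = 2.821e+04 rad/s.
Step 2 — Component impedances:
  R1: Z = R = 132 Ω
  R2: Z = R = 3650 Ω
  L: Z = jωL = j·2.821e+04·0.00731 = 0 + j206.2 Ω
Step 3 — Parallel branch: R2 || L = 1/(1/R2 + 1/L) = 11.61 + j205.6 Ω.
Step 4 — Series with R1: Z_total = R1 + (R2 || L) = 143.6 + j205.6 Ω = 250.8∠55.1° Ω.
Step 5 — Power factor: PF = cos(φ) = Re(Z)/|Z| = 143.61/250.77 = 0.5727.
Step 6 — Type: Im(Z) = 205.6 ⇒ lagging (phase φ = 55.1°).

PF = 0.5727 (lagging, φ = 55.1°)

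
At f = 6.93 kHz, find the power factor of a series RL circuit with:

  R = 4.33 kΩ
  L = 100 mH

Step 1 — Angular frequency: ω = 2π·f = 2π·6930 = 4.354e+04 rad/s.
Step 2 — Component impedances:
  R: Z = R = 4330 Ω
  L: Z = jωL = j·4.354e+04·0.1 = 0 + j4354 Ω
Step 3 — Series combination: Z_total = R + L = 4330 + j4354 Ω = 6141∠45.2° Ω.
Step 4 — Power factor: PF = cos(φ) = Re(Z)/|Z| = 4330/6141 = 0.7051.
Step 5 — Type: Im(Z) = 4354 ⇒ lagging (phase φ = 45.2°).

PF = 0.7051 (lagging, φ = 45.2°)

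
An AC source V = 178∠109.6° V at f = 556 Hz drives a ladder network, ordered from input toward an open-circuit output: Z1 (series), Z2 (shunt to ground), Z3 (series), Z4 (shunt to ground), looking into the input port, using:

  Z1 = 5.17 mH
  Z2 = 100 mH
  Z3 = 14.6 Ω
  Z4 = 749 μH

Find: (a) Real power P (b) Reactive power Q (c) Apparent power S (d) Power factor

Step 1 — Angular frequency: ω = 2π·f = 2π·556 = 3493 rad/s.
Step 2 — Component impedances:
  Z1: Z = jωL = j·3493·0.00517 = 0 + j18.06 Ω
  Z2: Z = jωL = j·3493·0.1 = 0 + j349.3 Ω
  Z3: Z = R = 14.6 Ω
  Z4: Z = jωL = j·3493·0.000749 = 0 + j2.617 Ω
Step 3 — Ladder network (open output): work backward from the far end, alternating series and parallel combinations. Z_in = 14.36 + j21.25 Ω = 25.65∠56.0° Ω.
Step 4 — Source phasor: V = 178∠109.6° V = -59.71 + j167.7 V.
Step 5 — Current: I = V / Z = 4.114 + j5.589 A = 6.94∠53.6° A.
Step 6 — Complex power: S = V·I* = 691.5 + j1024 VA.
Step 7 — Real power: P = Re(S) = 691.5 W.
Step 8 — Reactive power: Q = Im(S) = 1024 VAR.
Step 9 — Apparent power: |S| = 1235 VA.
Step 10 — Power factor: PF = P/|S| = 0.5598 (lagging).

(a) P = 691.5 W  (b) Q = 1024 VAR  (c) S = 1235 VA  (d) PF = 0.5598 (lagging)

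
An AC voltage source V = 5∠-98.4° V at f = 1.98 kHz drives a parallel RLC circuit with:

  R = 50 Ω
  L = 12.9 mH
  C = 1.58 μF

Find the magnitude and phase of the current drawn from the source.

Step 1 — Angular frequency: ω = 2π·f = 2π·1980 = 1.244e+04 rad/s.
Step 2 — Component impedances:
  R: Z = R = 50 Ω
  L: Z = jωL = j·1.244e+04·0.0129 = 0 + j160.5 Ω
  C: Z = 1/(jωC) = -j/(ω·C) = 0 - j50.87 Ω
Step 3 — Parallel combination: 1/Z_total = 1/R + 1/L + 1/C; Z_total = 34.47 - j23.14 Ω = 41.51∠-33.9° Ω.
Step 4 — Source phasor: V = 5∠-98.4° V = -0.7304 - j4.946 V.
Step 5 — Ohm's law: I = V / Z_total = (-0.7304 - j4.946) / (34.47 - j23.14) = 0.0518 - j0.1087 A.
Step 6 — Convert to polar: |I| = 0.1204 A, ∠I = -64.5°.

I = 0.1204∠-64.5° A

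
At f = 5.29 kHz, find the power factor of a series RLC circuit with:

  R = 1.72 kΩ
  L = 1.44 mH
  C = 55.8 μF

Step 1 — Angular frequency: ω = 2π·f = 2π·5290 = 3.324e+04 rad/s.
Step 2 — Component impedances:
  R: Z = R = 1720 Ω
  L: Z = jωL = j·3.324e+04·0.00144 = 0 + j47.86 Ω
  C: Z = 1/(jωC) = -j/(ω·C) = 0 - j0.5392 Ω
Step 3 — Series combination: Z_total = R + L + C = 1720 + j47.32 Ω = 1721∠1.6° Ω.
Step 4 — Power factor: PF = cos(φ) = Re(Z)/|Z| = 1720/1720.7 = 0.9996.
Step 5 — Type: Im(Z) = 47.32 ⇒ lagging (phase φ = 1.6°).

PF = 0.9996 (lagging, φ = 1.6°)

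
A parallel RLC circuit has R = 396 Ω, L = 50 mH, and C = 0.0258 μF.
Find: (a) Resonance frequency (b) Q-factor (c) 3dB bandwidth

Step 1 — Resonance: ω₀ = 1/√(LC) = 1/√(0.05·2.58e-08) = 2.784e+04 rad/s.
Step 2 — f₀ = ω₀/(2π) = 4431 Hz.
Step 3 — Parallel Q: Q = R/(ω₀L) = 396/(2.784e+04·0.05) = 0.2845.
Step 4 — Bandwidth: Δω = ω₀/Q = 9.788e+04 rad/s; BW = Δω/(2π) = 1.558e+04 Hz.

(a) f₀ = 4431 Hz  (b) Q = 0.2845  (c) BW = 1.558e+04 Hz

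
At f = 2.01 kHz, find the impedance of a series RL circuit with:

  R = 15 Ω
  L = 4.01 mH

Step 1 — Angular frequency: ω = 2π·f = 2π·2010 = 1.263e+04 rad/s.
Step 2 — Component impedances:
  R: Z = R = 15 Ω
  L: Z = jωL = j·1.263e+04·0.00401 = 0 + j50.64 Ω
Step 3 — Series combination: Z_total = R + L = 15 + j50.64 Ω = 52.82∠73.5° Ω.

Z = 15 + j50.64 Ω = 52.82∠73.5° Ω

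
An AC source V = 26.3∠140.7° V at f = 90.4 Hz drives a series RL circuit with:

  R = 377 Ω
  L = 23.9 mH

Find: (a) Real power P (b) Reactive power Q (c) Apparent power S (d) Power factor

Step 1 — Angular frequency: ω = 2π·f = 2π·90.4 = 568 rad/s.
Step 2 — Component impedances:
  R: Z = R = 377 Ω
  L: Z = jωL = j·568·0.0239 = 0 + j13.58 Ω
Step 3 — Series combination: Z_total = R + L = 377 + j13.58 Ω = 377.2∠2.1° Ω.
Step 4 — Source phasor: V = 26.3∠140.7° V = -20.35 + j16.66 V.
Step 5 — Current: I = V / Z = -0.05233 + j0.04607 A = 0.06972∠138.6° A.
Step 6 — Complex power: S = V·I* = 1.832 + j0.06598 VA.
Step 7 — Real power: P = Re(S) = 1.832 W.
Step 8 — Reactive power: Q = Im(S) = 0.06598 VAR.
Step 9 — Apparent power: |S| = 1.834 VA.
Step 10 — Power factor: PF = P/|S| = 0.9994 (lagging).

(a) P = 1.832 W  (b) Q = 0.06598 VAR  (c) S = 1.834 VA  (d) PF = 0.9994 (lagging)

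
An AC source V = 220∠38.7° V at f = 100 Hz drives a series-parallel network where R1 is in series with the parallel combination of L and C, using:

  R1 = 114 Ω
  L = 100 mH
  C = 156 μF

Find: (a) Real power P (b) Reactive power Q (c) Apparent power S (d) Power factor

Step 1 — Angular frequency: ω = 2π·f = 2π·100 = 628.3 rad/s.
Step 2 — Component impedances:
  R1: Z = R = 114 Ω
  L: Z = jωL = j·628.3·0.1 = 0 + j62.83 Ω
  C: Z = 1/(jωC) = -j/(ω·C) = 0 - j10.2 Ω
Step 3 — Parallel branch: L || C = 1/(1/L + 1/C) = 0 - j12.18 Ω.
Step 4 — Series with R1: Z_total = R1 + (L || C) = 114 - j12.18 Ω = 114.6∠-6.1° Ω.
Step 5 — Source phasor: V = 220∠38.7° V = 171.7 + j137.6 V.
Step 6 — Current: I = V / Z = 1.362 + j1.352 A = 1.919∠44.8° A.
Step 7 — Complex power: S = V·I* = 419.8 - j44.85 VA.
Step 8 — Real power: P = Re(S) = 419.8 W.
Step 9 — Reactive power: Q = Im(S) = -44.85 VAR.
Step 10 — Apparent power: |S| = 422.2 VA.
Step 11 — Power factor: PF = P/|S| = 0.9943 (leading).

(a) P = 419.8 W  (b) Q = -44.85 VAR  (c) S = 422.2 VA  (d) PF = 0.9943 (leading)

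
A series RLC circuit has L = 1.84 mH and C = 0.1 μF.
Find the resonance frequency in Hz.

Step 1 — Resonance condition Im(Z)=0 gives ω₀ = 1/√(LC).
Step 2 — ω₀ = 1/√(0.00184·1e-07) = 7.372e+04 rad/s.
Step 3 — f₀ = ω₀/(2π) = 1.173e+04 Hz.

f₀ = 1.173e+04 Hz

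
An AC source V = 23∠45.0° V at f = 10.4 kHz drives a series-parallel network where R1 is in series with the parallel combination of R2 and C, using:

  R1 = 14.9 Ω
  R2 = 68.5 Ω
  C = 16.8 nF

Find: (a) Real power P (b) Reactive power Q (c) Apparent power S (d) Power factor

Step 1 — Angular frequency: ω = 2π·f = 2π·1.04e+04 = 6.535e+04 rad/s.
Step 2 — Component impedances:
  R1: Z = R = 14.9 Ω
  R2: Z = R = 68.5 Ω
  C: Z = 1/(jωC) = -j/(ω·C) = 0 - j910.9 Ω
Step 3 — Parallel branch: R2 || C = 1/(1/R2 + 1/C) = 68.11 - j5.122 Ω.
Step 4 — Series with R1: Z_total = R1 + (R2 || C) = 83.01 - j5.122 Ω = 83.17∠-3.5° Ω.
Step 5 — Source phasor: V = 23∠45.0° V = 16.26 + j16.26 V.
Step 6 — Current: I = V / Z = 0.1831 + j0.2072 A = 0.2765∠48.5° A.
Step 7 — Complex power: S = V·I* = 6.348 - j0.3917 VA.
Step 8 — Real power: P = Re(S) = 6.348 W.
Step 9 — Reactive power: Q = Im(S) = -0.3917 VAR.
Step 10 — Apparent power: |S| = 6.36 VA.
Step 11 — Power factor: PF = P/|S| = 0.9981 (leading).

(a) P = 6.348 W  (b) Q = -0.3917 VAR  (c) S = 6.36 VA  (d) PF = 0.9981 (leading)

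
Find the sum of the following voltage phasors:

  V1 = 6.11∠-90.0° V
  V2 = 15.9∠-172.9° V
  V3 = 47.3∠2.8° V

Step 1 — Convert each phasor to rectangular form:
  V1 = 6.11·(cos(-90.0°) + j·sin(-90.0°)) = 0 - j6.11 V
  V2 = 15.9·(cos(-172.9°) + j·sin(-172.9°)) = -15.78 - j1.965 V
  V3 = 47.3·(cos(2.8°) + j·sin(2.8°)) = 47.24 + j2.311 V
Step 2 — Sum components: V_total = 31.47 - j5.765 V.
Step 3 — Convert to polar: |V_total| = 31.99 V, ∠V_total = -10.4°.

V_total = 31.99∠-10.4° V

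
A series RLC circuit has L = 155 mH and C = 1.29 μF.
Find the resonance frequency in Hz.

Step 1 — Resonance condition Im(Z)=0 gives ω₀ = 1/√(LC).
Step 2 — ω₀ = 1/√(0.155·1.29e-06) = 2236 rad/s.
Step 3 — f₀ = ω₀/(2π) = 355.9 Hz.

f₀ = 355.9 Hz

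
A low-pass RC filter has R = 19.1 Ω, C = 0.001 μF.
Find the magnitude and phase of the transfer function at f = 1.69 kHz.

Step 1 — Angular frequency: ω = 2π·1690 = 1.062e+04 rad/s.
Step 2 — Transfer function: H(jω) = 1/(1 + jωRC).
Step 3 — Denominator: 1 + jωRC = 1 + j·1.062e+04·19.1·1e-09 = 1 + j0.0002028.
Step 4 — H = 1 - j0.0002028.
Step 5 — Magnitude: |H| = 1 (-0.0 dB); phase: φ = -0.0°.

|H| = 1 (-0.0 dB), φ = -0.0°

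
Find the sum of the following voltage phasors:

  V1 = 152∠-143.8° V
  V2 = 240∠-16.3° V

Step 1 — Convert each phasor to rectangular form:
  V1 = 152·(cos(-143.8°) + j·sin(-143.8°)) = -122.7 - j89.77 V
  V2 = 240·(cos(-16.3°) + j·sin(-16.3°)) = 230.4 - j67.36 V
Step 2 — Sum components: V_total = 107.7 - j157.1 V.
Step 3 — Convert to polar: |V_total| = 190.5 V, ∠V_total = -55.6°.

V_total = 190.5∠-55.6° V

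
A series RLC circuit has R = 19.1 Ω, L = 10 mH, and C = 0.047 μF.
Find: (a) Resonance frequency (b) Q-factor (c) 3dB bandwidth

Step 1 — Resonance condition Im(Z)=0 gives ω₀ = 1/√(LC).
Step 2 — ω₀ = 1/√(0.01·4.7e-08) = 4.613e+04 rad/s.
Step 3 — f₀ = ω₀/(2π) = 7341 Hz.
Step 4 — Series Q: Q = ω₀L/R = 4.613e+04·0.01/19.1 = 24.15.
Step 5 — 3dB bandwidth: Δω = ω₀/Q = 1910 rad/s; BW = Δω/(2π) = 304 Hz.

(a) f₀ = 7341 Hz  (b) Q = 24.15  (c) BW = 304 Hz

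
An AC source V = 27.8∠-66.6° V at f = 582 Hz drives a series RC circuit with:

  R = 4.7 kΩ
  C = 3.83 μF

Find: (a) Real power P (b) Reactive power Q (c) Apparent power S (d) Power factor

Step 1 — Angular frequency: ω = 2π·f = 2π·582 = 3657 rad/s.
Step 2 — Component impedances:
  R: Z = R = 4700 Ω
  C: Z = 1/(jωC) = -j/(ω·C) = 0 - j71.4 Ω
Step 3 — Series combination: Z_total = R + C = 4700 - j71.4 Ω = 4701∠-0.9° Ω.
Step 4 — Source phasor: V = 27.8∠-66.6° V = 11.04 - j25.51 V.
Step 5 — Current: I = V / Z = 0.002431 - j0.005391 A = 0.005914∠-65.7° A.
Step 6 — Complex power: S = V·I* = 0.1644 - j0.002497 VA.
Step 7 — Real power: P = Re(S) = 0.1644 W.
Step 8 — Reactive power: Q = Im(S) = -0.002497 VAR.
Step 9 — Apparent power: |S| = 0.1644 VA.
Step 10 — Power factor: PF = P/|S| = 0.9999 (leading).

(a) P = 0.1644 W  (b) Q = -0.002497 VAR  (c) S = 0.1644 VA  (d) PF = 0.9999 (leading)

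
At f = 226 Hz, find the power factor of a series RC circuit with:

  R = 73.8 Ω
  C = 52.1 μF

Step 1 — Angular frequency: ω = 2π·f = 2π·226 = 1420 rad/s.
Step 2 — Component impedances:
  R: Z = R = 73.8 Ω
  C: Z = 1/(jωC) = -j/(ω·C) = 0 - j13.52 Ω
Step 3 — Series combination: Z_total = R + C = 73.8 - j13.52 Ω = 75.03∠-10.4° Ω.
Step 4 — Power factor: PF = cos(φ) = Re(Z)/|Z| = 73.8/75.03 = 0.9836.
Step 5 — Type: Im(Z) = -13.52 ⇒ leading (phase φ = -10.4°).

PF = 0.9836 (leading, φ = -10.4°)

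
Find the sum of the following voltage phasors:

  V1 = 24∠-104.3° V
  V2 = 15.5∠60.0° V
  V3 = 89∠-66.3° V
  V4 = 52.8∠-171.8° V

Step 1 — Convert each phasor to rectangular form:
  V1 = 24·(cos(-104.3°) + j·sin(-104.3°)) = -5.928 - j23.26 V
  V2 = 15.5·(cos(60.0°) + j·sin(60.0°)) = 7.75 + j13.42 V
  V3 = 89·(cos(-66.3°) + j·sin(-66.3°)) = 35.77 - j81.49 V
  V4 = 52.8·(cos(-171.8°) + j·sin(-171.8°)) = -52.26 - j7.531 V
Step 2 — Sum components: V_total = -14.66 - j98.86 V.
Step 3 — Convert to polar: |V_total| = 99.94 V, ∠V_total = -98.4°.

V_total = 99.94∠-98.4° V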